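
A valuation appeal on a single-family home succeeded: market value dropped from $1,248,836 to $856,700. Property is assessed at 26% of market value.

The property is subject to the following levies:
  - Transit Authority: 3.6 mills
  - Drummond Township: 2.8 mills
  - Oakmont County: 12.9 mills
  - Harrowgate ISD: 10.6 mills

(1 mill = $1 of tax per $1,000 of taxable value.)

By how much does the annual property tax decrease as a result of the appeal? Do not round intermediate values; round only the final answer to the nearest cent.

$3,048.47

Old assessed value = $1,248,836 × 0.26 = $324,697.36
New assessed value = $856,700 × 0.26 = $222,742
Combined rate = 0.0036 + 0.0028 + 0.0129 + 0.0106 = 0.0299
Old tax = $324,697.36 × 0.0299 = $9,708.451064
New tax = $222,742 × 0.0299 = $6,659.9858
Reduction = $9,708.451064 − $6,659.9858 = $3,048.465264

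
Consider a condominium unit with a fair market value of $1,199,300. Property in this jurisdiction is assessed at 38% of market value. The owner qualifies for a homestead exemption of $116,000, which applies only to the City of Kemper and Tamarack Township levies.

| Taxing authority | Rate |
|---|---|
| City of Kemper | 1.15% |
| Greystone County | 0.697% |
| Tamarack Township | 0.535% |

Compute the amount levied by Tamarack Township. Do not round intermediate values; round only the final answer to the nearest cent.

$1,817.58

Assessed value = $1,199,300 × 0.38 = $455,734
Tamarack Township taxable value = $455,734 − $116,000 = $339,734
Tamarack Township levy = $339,734 × 0.00535 = $1,817.5769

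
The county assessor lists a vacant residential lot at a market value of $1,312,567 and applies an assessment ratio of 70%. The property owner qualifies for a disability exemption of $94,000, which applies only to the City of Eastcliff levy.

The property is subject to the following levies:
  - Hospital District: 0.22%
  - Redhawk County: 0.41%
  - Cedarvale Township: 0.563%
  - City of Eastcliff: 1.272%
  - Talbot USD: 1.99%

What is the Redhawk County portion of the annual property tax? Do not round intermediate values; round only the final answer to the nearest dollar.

Assessed value = $1,312,567 × 0.7 = $918,796.9
Redhawk County taxable value = $918,796.9 (exemption does not apply)
Redhawk County levy = $918,796.9 × 0.0041 = $3,767.06729

$3,767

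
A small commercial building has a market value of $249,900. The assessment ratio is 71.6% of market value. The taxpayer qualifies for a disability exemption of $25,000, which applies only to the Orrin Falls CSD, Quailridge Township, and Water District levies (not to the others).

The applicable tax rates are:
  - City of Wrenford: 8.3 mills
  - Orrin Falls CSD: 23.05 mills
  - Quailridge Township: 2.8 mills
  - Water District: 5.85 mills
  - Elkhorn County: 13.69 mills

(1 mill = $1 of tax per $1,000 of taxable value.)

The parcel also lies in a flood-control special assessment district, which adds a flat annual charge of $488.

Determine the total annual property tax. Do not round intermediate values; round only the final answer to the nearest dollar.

Assessed value = $249,900 × 0.716 = $178,928.4
City of Wrenford: $178,928.4 × 0.0083 = $1,485.10572
Orrin Falls CSD: ($178,928.4 − $25,000) × 0.02305 = $153,928.4 × 0.02305 = $3,548.04962
Quailridge Township: ($178,928.4 − $25,000) × 0.0028 = $153,928.4 × 0.0028 = $430.99952
Water District: ($178,928.4 − $25,000) × 0.00585 = $153,928.4 × 0.00585 = $900.48114
Elkhorn County: $178,928.4 × 0.01369 = $2,449.529796
Levies subtotal = $8,814.165796
Total = $8,814.165796 + $488 = $9,302.165796

$9,302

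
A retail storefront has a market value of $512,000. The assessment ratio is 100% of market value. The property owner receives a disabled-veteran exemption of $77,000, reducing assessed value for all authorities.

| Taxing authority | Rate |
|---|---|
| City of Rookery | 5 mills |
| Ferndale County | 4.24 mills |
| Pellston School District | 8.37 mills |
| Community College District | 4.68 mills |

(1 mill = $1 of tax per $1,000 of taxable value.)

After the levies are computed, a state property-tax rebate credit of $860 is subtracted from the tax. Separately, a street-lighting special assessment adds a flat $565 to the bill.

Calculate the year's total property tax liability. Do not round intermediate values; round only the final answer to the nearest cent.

Assessed value = $512,000 × 1 = $512,000
Taxable value = $512,000 − $77,000 = $435,000
City of Rookery: $435,000 × 0.005 = $2,175
Ferndale County: $435,000 × 0.00424 = $1,844.4
Pellston School District: $435,000 × 0.00837 = $3,640.95
Community College District: $435,000 × 0.00468 = $2,035.8
Levies subtotal = $9,696.15
After credit = $9,696.15 − $860 = $8,836.15
Total = $8,836.15 + $565 = $9,401.15

$9,401.15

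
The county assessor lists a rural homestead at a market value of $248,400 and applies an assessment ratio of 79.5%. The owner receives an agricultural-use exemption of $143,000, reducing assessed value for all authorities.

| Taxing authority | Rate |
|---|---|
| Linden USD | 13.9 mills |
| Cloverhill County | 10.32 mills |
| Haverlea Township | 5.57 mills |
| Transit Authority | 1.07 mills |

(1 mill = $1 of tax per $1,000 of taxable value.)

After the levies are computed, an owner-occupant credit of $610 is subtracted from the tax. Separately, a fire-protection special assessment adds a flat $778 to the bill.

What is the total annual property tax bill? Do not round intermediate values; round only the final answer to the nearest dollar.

Assessed value = $248,400 × 0.795 = $197,478
Taxable value = $197,478 − $143,000 = $54,478
Linden USD: $54,478 × 0.0139 = $757.2442
Cloverhill County: $54,478 × 0.01032 = $562.21296
Haverlea Township: $54,478 × 0.00557 = $303.44246
Transit Authority: $54,478 × 0.00107 = $58.29146
Levies subtotal = $1,681.19108
After credit = $1,681.19108 − $610 = $1,071.19108
Total = $1,071.19108 + $778 = $1,849.19108

$1,849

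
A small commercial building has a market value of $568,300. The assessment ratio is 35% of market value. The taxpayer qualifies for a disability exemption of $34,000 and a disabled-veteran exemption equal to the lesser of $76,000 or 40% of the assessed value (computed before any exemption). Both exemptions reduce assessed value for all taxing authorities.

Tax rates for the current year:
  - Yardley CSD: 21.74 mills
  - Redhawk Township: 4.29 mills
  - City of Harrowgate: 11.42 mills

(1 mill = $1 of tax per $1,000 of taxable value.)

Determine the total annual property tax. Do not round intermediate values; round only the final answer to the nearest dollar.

$3,329

Assessed value = $568,300 × 0.35 = $198,905
Disabled-veteran exemption = min($76,000, 40% × $198,905) = min($76,000, $79,562) = $76,000 (dollar cap binds)
Taxable value = $198,905 − $34,000 − $76,000 = $88,905
Yardley CSD: $88,905 × 0.02174 = $1,932.7947
Redhawk Township: $88,905 × 0.00429 = $381.40245
City of Harrowgate: $88,905 × 0.01142 = $1,015.2951
Total = $3,329.49225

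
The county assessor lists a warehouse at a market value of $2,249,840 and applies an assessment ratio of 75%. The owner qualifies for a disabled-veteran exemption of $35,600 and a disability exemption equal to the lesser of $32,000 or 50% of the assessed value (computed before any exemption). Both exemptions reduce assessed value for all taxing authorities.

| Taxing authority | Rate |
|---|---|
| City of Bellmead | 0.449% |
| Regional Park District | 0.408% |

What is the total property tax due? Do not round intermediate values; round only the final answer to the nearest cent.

$13,881.51

Assessed value = $2,249,840 × 0.75 = $1,687,380
Disability exemption = min($32,000, 50% × $1,687,380) = min($32,000, $843,690) = $32,000 (dollar cap binds)
Taxable value = $1,687,380 − $35,600 − $32,000 = $1,619,780
City of Bellmead: $1,619,780 × 0.00449 = $7,272.8122
Regional Park District: $1,619,780 × 0.00408 = $6,608.7024
Total = $13,881.5146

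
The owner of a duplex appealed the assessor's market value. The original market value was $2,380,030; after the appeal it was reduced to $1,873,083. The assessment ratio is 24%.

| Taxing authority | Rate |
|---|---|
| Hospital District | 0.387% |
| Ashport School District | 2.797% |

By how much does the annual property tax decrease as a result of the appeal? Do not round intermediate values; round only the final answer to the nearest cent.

$3,873.89

Old assessed value = $2,380,030 × 0.24 = $571,207.2
New assessed value = $1,873,083 × 0.24 = $449,539.92
Combined rate = 0.00387 + 0.02797 = 0.03184
Old tax = $571,207.2 × 0.03184 = $18,187.237248
New tax = $449,539.92 × 0.03184 = $14,313.3510528
Reduction = $18,187.237248 − $14,313.3510528 = $3,873.8861952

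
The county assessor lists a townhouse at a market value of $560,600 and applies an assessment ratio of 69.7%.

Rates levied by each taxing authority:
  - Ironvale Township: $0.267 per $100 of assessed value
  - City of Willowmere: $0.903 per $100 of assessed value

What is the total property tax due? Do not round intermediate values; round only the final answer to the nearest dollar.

$4,572

Assessed value = $560,600 × 0.697 = $390,738.2
Ironvale Township: $390,738.2 × 0.00267 = $1,043.270994
City of Willowmere: $390,738.2 × 0.00903 = $3,528.365946
Total = $1,043.270994 + $3,528.365946 = $4,571.63694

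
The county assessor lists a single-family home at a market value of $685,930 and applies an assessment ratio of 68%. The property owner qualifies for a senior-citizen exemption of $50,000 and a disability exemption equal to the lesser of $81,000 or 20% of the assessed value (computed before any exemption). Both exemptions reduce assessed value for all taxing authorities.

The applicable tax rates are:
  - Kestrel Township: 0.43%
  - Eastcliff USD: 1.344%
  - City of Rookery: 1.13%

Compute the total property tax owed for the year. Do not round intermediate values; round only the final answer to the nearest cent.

$9,740.96

Assessed value = $685,930 × 0.68 = $466,432.4
Disability exemption = min($81,000, 20% × $466,432.4) = min($81,000, $93,286.48) = $81,000 (dollar cap binds)
Taxable value = $466,432.4 − $50,000 − $81,000 = $335,432.4
Kestrel Township: $335,432.4 × 0.0043 = $1,442.35932
Eastcliff USD: $335,432.4 × 0.01344 = $4,508.211456
City of Rookery: $335,432.4 × 0.0113 = $3,790.38612
Total = $9,740.956896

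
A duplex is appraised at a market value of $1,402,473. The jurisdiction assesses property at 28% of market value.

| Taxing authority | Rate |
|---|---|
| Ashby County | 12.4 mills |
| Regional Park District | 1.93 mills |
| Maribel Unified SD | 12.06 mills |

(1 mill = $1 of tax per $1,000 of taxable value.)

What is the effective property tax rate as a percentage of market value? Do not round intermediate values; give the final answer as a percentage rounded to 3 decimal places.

0.739%

Assessed value = $1,402,473 × 0.28 = $392,692.44
Ashby County: $392,692.44 × 0.0124 = $4,869.386256
Regional Park District: $392,692.44 × 0.00193 = $757.8964092
Maribel Unified SD: $392,692.44 × 0.01206 = $4,735.8708264
Total tax = $10,363.1534916
Effective rate = $10,363.1534916 ÷ $1,402,473 = 0.739% of market value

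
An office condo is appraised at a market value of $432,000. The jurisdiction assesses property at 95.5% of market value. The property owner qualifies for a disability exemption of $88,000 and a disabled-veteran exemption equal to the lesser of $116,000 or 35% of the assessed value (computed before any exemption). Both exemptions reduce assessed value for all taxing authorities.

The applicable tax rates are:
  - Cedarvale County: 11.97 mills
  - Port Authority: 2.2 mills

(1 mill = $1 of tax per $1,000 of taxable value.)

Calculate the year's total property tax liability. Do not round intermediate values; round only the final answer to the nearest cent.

Assessed value = $432,000 × 0.955 = $412,560
Disabled-veteran exemption = min($116,000, 35% × $412,560) = min($116,000, $144,396) = $116,000 (dollar cap binds)
Taxable value = $412,560 − $88,000 − $116,000 = $208,560
Cedarvale County: $208,560 × 0.01197 = $2,496.4632
Port Authority: $208,560 × 0.0022 = $458.832
Total = $2,955.2952

$2,955.30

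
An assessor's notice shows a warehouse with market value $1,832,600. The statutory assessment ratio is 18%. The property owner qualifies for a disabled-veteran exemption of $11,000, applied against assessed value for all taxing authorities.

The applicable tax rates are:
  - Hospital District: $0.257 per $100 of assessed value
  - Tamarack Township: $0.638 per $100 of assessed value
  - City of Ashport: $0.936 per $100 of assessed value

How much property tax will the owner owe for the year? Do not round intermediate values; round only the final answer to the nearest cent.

$5,838.47

Assessed value = $1,832,600 × 0.18 = $329,868
Taxable value = $329,868 − $11,000 = $318,868
Hospital District: $318,868 × 0.00257 = $819.49076
Tamarack Township: $318,868 × 0.00638 = $2,034.37784
City of Ashport: $318,868 × 0.00936 = $2,984.60448
Total = $819.49076 + $2,034.37784 + $2,984.60448 = $5,838.47308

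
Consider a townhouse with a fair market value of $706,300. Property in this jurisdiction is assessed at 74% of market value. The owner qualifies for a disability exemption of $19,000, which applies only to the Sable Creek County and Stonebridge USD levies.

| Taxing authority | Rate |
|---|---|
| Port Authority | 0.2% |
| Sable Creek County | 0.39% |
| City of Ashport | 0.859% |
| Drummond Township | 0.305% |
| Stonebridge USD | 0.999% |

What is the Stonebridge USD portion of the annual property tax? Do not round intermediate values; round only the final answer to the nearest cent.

Assessed value = $706,300 × 0.74 = $522,662
Stonebridge USD taxable value = $522,662 − $19,000 = $503,662
Stonebridge USD levy = $503,662 × 0.00999 = $5,031.58338

$5,031.58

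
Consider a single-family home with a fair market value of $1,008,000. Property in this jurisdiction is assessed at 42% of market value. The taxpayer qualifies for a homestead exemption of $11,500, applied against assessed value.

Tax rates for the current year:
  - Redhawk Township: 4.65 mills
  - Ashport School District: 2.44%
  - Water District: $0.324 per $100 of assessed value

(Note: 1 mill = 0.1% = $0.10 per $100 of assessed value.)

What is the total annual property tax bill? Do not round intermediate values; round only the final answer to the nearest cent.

$13,298.96

Assessed value = $1,008,000 × 0.42 = $423,360
Taxable value = $423,360 − $11,500 = $411,860
Redhawk Township: $411,860 × 0.00465 = $1,915.149
Ashport School District: $411,860 × 0.0244 = $10,049.384
Water District: $411,860 × 0.00324 = $1,334.4264
Total = $13,298.9594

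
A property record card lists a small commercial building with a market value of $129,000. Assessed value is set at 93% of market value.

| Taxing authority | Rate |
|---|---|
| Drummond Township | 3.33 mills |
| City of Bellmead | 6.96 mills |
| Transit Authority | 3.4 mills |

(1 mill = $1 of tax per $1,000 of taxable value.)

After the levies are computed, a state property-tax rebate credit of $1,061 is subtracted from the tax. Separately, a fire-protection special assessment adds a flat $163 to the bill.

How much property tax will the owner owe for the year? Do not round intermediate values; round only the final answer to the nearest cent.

Assessed value = $129,000 × 0.93 = $119,970
Drummond Township: $119,970 × 0.00333 = $399.5001
City of Bellmead: $119,970 × 0.00696 = $834.9912
Transit Authority: $119,970 × 0.0034 = $407.898
Levies subtotal = $1,642.3893
After credit = $1,642.3893 − $1,061 = $581.3893
Total = $581.3893 + $163 = $744.3893

$744.39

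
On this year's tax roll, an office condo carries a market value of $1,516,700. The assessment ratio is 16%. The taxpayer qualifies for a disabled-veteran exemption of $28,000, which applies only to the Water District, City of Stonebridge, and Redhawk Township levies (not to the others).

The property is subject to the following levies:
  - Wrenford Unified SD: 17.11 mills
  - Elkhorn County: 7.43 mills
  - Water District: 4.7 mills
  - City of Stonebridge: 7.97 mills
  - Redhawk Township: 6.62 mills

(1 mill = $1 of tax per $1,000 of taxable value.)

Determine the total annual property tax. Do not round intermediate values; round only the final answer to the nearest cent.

$10,096.19

Assessed value = $1,516,700 × 0.16 = $242,672
Wrenford Unified SD: $242,672 × 0.01711 = $4,152.11792
Elkhorn County: $242,672 × 0.00743 = $1,803.05296
Water District: ($242,672 − $28,000) × 0.0047 = $214,672 × 0.0047 = $1,008.9584
City of Stonebridge: ($242,672 − $28,000) × 0.00797 = $214,672 × 0.00797 = $1,710.93584
Redhawk Township: ($242,672 − $28,000) × 0.00662 = $214,672 × 0.00662 = $1,421.12864
Total = $10,096.19376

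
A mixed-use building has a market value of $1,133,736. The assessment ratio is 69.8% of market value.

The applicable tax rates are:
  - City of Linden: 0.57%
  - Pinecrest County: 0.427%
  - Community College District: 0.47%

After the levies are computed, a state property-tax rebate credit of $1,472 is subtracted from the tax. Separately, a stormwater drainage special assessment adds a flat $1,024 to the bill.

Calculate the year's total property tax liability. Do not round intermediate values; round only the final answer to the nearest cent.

Assessed value = $1,133,736 × 0.698 = $791,347.728
City of Linden: $791,347.728 × 0.0057 = $4,510.6820496
Pinecrest County: $791,347.728 × 0.00427 = $3,379.05479856
Community College District: $791,347.728 × 0.0047 = $3,719.3343216
Levies subtotal = $11,609.07116976
After credit = $11,609.07116976 − $1,472 = $10,137.07116976
Total = $10,137.07116976 + $1,024 = $11,161.07116976

$11,161.07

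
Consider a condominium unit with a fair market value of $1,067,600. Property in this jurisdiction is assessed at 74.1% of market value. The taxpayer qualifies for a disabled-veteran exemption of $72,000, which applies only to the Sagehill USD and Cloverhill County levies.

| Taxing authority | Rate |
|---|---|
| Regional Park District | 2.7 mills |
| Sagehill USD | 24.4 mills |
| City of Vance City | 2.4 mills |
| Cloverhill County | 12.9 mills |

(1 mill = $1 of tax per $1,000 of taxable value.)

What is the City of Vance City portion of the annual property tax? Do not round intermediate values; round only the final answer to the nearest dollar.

Assessed value = $1,067,600 × 0.741 = $791,091.6
City of Vance City taxable value = $791,091.6 (exemption does not apply)
City of Vance City levy = $791,091.6 × 0.0024 = $1,898.61984

$1,899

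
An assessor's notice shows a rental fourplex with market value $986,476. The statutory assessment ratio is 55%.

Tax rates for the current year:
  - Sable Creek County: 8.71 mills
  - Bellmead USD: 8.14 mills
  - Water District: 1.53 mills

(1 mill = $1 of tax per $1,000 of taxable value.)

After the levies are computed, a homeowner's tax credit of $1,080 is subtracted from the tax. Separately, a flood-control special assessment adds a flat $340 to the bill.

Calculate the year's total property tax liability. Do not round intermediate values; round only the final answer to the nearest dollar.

Assessed value = $986,476 × 0.55 = $542,561.8
Sable Creek County: $542,561.8 × 0.00871 = $4,725.713278
Bellmead USD: $542,561.8 × 0.00814 = $4,416.453052
Water District: $542,561.8 × 0.00153 = $830.119554
Levies subtotal = $9,972.285884
After credit = $9,972.285884 − $1,080 = $8,892.285884
Total = $8,892.285884 + $340 = $9,232.285884

$9,232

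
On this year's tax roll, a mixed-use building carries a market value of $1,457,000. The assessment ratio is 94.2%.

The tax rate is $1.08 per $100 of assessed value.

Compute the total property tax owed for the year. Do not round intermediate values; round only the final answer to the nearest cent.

$14,822.94

Assessed value = $1,457,000 × 0.942 = $1,372,494
Tax = $1,372,494 × 0.0108 = $14,822.9352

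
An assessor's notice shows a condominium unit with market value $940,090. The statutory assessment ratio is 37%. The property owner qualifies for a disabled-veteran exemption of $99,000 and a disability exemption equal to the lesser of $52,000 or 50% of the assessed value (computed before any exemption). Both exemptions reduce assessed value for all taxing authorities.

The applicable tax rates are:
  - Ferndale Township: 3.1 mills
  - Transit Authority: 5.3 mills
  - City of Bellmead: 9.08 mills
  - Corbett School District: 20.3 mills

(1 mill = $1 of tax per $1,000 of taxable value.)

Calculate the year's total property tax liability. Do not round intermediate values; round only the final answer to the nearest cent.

$7,436.36

Assessed value = $940,090 × 0.37 = $347,833.3
Disability exemption = min($52,000, 50% × $347,833.3) = min($52,000, $173,916.65) = $52,000 (dollar cap binds)
Taxable value = $347,833.3 − $99,000 − $52,000 = $196,833.3
Ferndale Township: $196,833.3 × 0.0031 = $610.18323
Transit Authority: $196,833.3 × 0.0053 = $1,043.21649
City of Bellmead: $196,833.3 × 0.00908 = $1,787.246364
Corbett School District: $196,833.3 × 0.0203 = $3,995.71599
Total = $7,436.362074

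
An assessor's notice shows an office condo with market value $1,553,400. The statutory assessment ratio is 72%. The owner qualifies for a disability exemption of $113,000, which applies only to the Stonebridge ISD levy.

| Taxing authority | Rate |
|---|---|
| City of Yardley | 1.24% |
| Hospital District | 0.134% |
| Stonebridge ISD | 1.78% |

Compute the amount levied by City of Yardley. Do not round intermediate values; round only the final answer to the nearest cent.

Assessed value = $1,553,400 × 0.72 = $1,118,448
City of Yardley taxable value = $1,118,448 (exemption does not apply)
City of Yardley levy = $1,118,448 × 0.0124 = $13,868.7552

$13,868.76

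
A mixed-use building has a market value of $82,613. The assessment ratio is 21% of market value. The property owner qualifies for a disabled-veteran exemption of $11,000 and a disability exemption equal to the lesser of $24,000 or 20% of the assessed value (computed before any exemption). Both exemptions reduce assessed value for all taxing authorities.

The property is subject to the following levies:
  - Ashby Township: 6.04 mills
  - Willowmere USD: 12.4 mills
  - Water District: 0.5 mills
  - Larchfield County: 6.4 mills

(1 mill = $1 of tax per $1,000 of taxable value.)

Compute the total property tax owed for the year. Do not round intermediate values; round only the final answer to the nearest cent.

Assessed value = $82,613 × 0.21 = $17,348.73
Disability exemption = min($24,000, 20% × $17,348.73) = min($24,000, $3,469.746) = $3,469.746 (percentage binds)
Taxable value = $17,348.73 − $11,000 − $3,469.746 = $2,878.984
Ashby Township: $2,878.984 × 0.00604 = $17.38906336
Willowmere USD: $2,878.984 × 0.0124 = $35.6994016
Water District: $2,878.984 × 0.0005 = $1.439492
Larchfield County: $2,878.984 × 0.0064 = $18.4254976
Total = $72.95345456

$72.95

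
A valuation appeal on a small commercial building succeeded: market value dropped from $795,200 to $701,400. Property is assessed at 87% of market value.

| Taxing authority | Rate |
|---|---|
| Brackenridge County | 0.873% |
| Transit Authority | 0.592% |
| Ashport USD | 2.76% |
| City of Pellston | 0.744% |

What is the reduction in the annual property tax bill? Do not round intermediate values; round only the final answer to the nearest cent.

Old assessed value = $795,200 × 0.87 = $691,824
New assessed value = $701,400 × 0.87 = $610,218
Combined rate = 0.00873 + 0.00592 + 0.0276 + 0.00744 = 0.04969
Old tax = $691,824 × 0.04969 = $34,376.73456
New tax = $610,218 × 0.04969 = $30,321.73242
Reduction = $34,376.73456 − $30,321.73242 = $4,055.00214

$4,055.00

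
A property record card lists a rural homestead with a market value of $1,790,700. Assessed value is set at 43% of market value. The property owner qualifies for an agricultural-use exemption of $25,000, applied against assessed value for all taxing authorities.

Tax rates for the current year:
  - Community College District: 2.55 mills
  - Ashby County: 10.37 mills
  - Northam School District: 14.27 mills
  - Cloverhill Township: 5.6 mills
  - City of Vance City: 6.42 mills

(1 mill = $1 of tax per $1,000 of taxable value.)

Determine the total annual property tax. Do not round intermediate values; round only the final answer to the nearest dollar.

$29,211

Assessed value = $1,790,700 × 0.43 = $770,001
Taxable value = $770,001 − $25,000 = $745,001
Community College District: $745,001 × 0.00255 = $1,899.75255
Ashby County: $745,001 × 0.01037 = $7,725.66037
Northam School District: $745,001 × 0.01427 = $10,631.16427
Cloverhill Township: $745,001 × 0.0056 = $4,172.0056
City of Vance City: $745,001 × 0.00642 = $4,782.90642
Total = $1,899.75255 + $7,725.66037 + $10,631.16427 + $4,172.0056 + $4,782.90642 = $29,211.48921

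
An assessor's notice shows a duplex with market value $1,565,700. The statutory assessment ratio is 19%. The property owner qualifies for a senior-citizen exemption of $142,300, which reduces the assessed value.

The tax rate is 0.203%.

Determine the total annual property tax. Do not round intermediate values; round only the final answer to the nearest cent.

$315.02

Assessed value = $1,565,700 × 0.19 = $297,483
Taxable value = $297,483 − $142,300 = $155,183
Tax = $155,183 × 0.00203 = $315.02149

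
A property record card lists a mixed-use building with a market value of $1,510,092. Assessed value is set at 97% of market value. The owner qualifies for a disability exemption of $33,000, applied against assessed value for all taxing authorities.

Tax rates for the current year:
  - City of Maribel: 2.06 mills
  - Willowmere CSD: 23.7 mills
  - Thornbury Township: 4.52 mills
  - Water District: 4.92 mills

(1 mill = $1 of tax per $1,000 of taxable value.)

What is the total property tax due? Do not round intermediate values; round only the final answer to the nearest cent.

$50,398.98

Assessed value = $1,510,092 × 0.97 = $1,464,789.24
Taxable value = $1,464,789.24 − $33,000 = $1,431,789.24
City of Maribel: $1,431,789.24 × 0.00206 = $2,949.4858344
Willowmere CSD: $1,431,789.24 × 0.0237 = $33,933.404988
Thornbury Township: $1,431,789.24 × 0.00452 = $6,471.6873648
Water District: $1,431,789.24 × 0.00492 = $7,044.4030608
Total = $2,949.4858344 + $33,933.404988 + $6,471.6873648 + $7,044.4030608 = $50,398.981248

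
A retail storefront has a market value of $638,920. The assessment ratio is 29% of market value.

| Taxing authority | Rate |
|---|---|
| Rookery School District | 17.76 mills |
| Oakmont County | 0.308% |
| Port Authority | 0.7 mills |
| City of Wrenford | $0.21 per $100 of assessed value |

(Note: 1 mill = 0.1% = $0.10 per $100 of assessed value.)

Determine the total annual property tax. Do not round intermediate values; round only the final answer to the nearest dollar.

Assessed value = $638,920 × 0.29 = $185,286.8
Rookery School District: $185,286.8 × 0.01776 = $3,290.693568
Oakmont County: $185,286.8 × 0.00308 = $570.683344
Port Authority: $185,286.8 × 0.0007 = $129.70076
City of Wrenford: $185,286.8 × 0.0021 = $389.10228
Total = $4,380.179952

$4,380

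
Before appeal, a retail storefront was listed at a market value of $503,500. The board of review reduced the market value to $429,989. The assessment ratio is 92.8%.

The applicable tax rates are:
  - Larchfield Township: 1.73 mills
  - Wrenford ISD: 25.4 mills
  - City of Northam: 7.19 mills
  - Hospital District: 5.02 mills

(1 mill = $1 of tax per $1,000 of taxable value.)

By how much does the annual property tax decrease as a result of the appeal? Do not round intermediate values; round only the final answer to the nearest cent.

Old assessed value = $503,500 × 0.928 = $467,248
New assessed value = $429,989 × 0.928 = $399,029.792
Combined rate = 0.00173 + 0.0254 + 0.00719 + 0.00502 = 0.03934
Old tax = $467,248 × 0.03934 = $18,381.53632
New tax = $399,029.792 × 0.03934 = $15,697.83201728
Reduction = $18,381.53632 − $15,697.83201728 = $2,683.70430272

$2,683.70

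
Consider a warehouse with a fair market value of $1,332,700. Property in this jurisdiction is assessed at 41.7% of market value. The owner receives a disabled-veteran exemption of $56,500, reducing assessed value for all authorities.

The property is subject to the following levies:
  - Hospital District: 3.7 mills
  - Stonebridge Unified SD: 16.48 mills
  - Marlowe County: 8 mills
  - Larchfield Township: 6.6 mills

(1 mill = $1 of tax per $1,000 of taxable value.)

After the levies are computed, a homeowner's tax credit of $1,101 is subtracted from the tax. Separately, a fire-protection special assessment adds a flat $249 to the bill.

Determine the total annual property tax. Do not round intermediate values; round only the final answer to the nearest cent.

$16,511.42

Assessed value = $1,332,700 × 0.417 = $555,735.9
Taxable value = $555,735.9 − $56,500 = $499,235.9
Hospital District: $499,235.9 × 0.0037 = $1,847.17283
Stonebridge Unified SD: $499,235.9 × 0.01648 = $8,227.407632
Marlowe County: $499,235.9 × 0.008 = $3,993.8872
Larchfield Township: $499,235.9 × 0.0066 = $3,294.95694
Levies subtotal = $17,363.424602
After credit = $17,363.424602 − $1,101 = $16,262.424602
Total = $16,262.424602 + $249 = $16,511.424602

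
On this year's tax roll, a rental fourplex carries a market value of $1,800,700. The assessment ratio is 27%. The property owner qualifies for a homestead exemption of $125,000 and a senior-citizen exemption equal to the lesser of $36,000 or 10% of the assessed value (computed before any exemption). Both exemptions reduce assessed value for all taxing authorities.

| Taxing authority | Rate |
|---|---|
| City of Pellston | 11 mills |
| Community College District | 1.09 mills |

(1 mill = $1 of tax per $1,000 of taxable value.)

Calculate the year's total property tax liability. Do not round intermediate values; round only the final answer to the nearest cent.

$3,931.54

Assessed value = $1,800,700 × 0.27 = $486,189
Senior-citizen exemption = min($36,000, 10% × $486,189) = min($36,000, $48,618.9) = $36,000 (dollar cap binds)
Taxable value = $486,189 − $125,000 − $36,000 = $325,189
City of Pellston: $325,189 × 0.011 = $3,577.079
Community College District: $325,189 × 0.00109 = $354.45601
Total = $3,931.53501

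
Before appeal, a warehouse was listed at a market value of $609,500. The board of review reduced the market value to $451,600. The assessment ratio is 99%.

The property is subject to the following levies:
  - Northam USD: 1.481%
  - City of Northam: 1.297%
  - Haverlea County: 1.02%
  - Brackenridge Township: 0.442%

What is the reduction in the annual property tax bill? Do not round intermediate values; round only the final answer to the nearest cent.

Old assessed value = $609,500 × 0.99 = $603,405
New assessed value = $451,600 × 0.99 = $447,084
Combined rate = 0.01481 + 0.01297 + 0.0102 + 0.00442 = 0.0424
Old tax = $603,405 × 0.0424 = $25,584.372
New tax = $447,084 × 0.0424 = $18,956.3616
Reduction = $25,584.372 − $18,956.3616 = $6,628.0104

$6,628.01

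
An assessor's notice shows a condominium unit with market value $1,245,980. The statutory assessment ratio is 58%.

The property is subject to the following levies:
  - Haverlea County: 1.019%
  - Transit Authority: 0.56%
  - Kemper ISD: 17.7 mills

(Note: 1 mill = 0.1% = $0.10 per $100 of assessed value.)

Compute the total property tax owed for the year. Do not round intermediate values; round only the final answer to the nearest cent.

Assessed value = $1,245,980 × 0.58 = $722,668.4
Haverlea County: $722,668.4 × 0.01019 = $7,363.990996
Transit Authority: $722,668.4 × 0.0056 = $4,046.94304
Kemper ISD: $722,668.4 × 0.0177 = $12,791.23068
Total = $24,202.164716

$24,202.16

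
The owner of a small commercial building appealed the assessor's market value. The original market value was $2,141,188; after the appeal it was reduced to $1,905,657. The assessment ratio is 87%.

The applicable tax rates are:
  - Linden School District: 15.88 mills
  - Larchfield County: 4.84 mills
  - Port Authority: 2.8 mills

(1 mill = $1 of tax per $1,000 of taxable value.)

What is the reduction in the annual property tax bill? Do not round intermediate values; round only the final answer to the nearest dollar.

$4,820

Old assessed value = $2,141,188 × 0.87 = $1,862,833.56
New assessed value = $1,905,657 × 0.87 = $1,657,921.59
Combined rate = 0.01588 + 0.00484 + 0.0028 = 0.02352
Old tax = $1,862,833.56 × 0.02352 = $43,813.8453312
New tax = $1,657,921.59 × 0.02352 = $38,994.3157968
Reduction = $43,813.8453312 − $38,994.3157968 = $4,819.5295344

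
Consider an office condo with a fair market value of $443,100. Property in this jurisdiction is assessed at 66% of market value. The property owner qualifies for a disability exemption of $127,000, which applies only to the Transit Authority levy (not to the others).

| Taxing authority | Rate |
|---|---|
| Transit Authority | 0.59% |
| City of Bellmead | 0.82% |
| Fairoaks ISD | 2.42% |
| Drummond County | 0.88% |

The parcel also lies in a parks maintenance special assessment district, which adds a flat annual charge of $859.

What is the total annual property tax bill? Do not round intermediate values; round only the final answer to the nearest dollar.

Assessed value = $443,100 × 0.66 = $292,446
Transit Authority: ($292,446 − $127,000) × 0.0059 = $165,446 × 0.0059 = $976.1314
City of Bellmead: $292,446 × 0.0082 = $2,398.0572
Fairoaks ISD: $292,446 × 0.0242 = $7,077.1932
Drummond County: $292,446 × 0.0088 = $2,573.5248
Levies subtotal = $13,024.9066
Total = $13,024.9066 + $859 = $13,883.9066

$13,884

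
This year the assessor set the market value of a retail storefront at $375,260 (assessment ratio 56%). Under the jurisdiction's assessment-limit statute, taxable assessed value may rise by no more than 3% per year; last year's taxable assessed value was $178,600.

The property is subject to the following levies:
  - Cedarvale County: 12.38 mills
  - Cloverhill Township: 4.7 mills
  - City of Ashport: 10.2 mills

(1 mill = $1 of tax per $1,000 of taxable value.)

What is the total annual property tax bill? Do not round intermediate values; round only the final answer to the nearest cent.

$5,018.37

Uncapped assessed value = $375,260 × 0.56 = $210,145.6
Cap limit = $178,600 × 1.03 = $183,958
Taxable assessed value = min($210,145.6, $183,958) = $183,958 (cap binds)
Cedarvale County: $183,958 × 0.01238 = $2,277.40004
Cloverhill Township: $183,958 × 0.0047 = $864.6026
City of Ashport: $183,958 × 0.0102 = $1,876.3716
Total = $5,018.37424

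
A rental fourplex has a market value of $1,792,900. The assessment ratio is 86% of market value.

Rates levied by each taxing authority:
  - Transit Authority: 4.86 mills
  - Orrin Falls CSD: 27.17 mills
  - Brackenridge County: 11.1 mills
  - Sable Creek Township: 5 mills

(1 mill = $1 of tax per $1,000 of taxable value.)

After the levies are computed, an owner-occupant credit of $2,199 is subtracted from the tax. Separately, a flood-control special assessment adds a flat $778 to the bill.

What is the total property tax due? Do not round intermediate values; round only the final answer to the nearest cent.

$72,790.36

Assessed value = $1,792,900 × 0.86 = $1,541,894
Transit Authority: $1,541,894 × 0.00486 = $7,493.60484
Orrin Falls CSD: $1,541,894 × 0.02717 = $41,893.25998
Brackenridge County: $1,541,894 × 0.0111 = $17,115.0234
Sable Creek Township: $1,541,894 × 0.005 = $7,709.47
Levies subtotal = $74,211.35822
After credit = $74,211.35822 − $2,199 = $72,012.35822
Total = $72,012.35822 + $778 = $72,790.35822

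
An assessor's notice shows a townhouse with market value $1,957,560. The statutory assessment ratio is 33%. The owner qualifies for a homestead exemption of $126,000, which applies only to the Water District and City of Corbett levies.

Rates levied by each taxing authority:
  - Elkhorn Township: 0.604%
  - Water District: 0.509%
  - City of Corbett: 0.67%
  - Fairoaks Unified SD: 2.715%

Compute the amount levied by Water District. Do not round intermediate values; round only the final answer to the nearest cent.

Assessed value = $1,957,560 × 0.33 = $645,994.8
Water District taxable value = $645,994.8 − $126,000 = $519,994.8
Water District levy = $519,994.8 × 0.00509 = $2,646.773532

$2,646.77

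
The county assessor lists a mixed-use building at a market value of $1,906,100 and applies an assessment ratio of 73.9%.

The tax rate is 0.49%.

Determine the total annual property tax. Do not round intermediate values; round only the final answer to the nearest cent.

Assessed value = $1,906,100 × 0.739 = $1,408,607.9
Tax = $1,408,607.9 × 0.0049 = $6,902.17871

$6,902.18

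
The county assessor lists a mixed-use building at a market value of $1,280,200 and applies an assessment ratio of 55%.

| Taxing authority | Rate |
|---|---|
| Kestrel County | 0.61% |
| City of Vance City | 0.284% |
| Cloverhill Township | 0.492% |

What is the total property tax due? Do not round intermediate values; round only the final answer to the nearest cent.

Assessed value = $1,280,200 × 0.55 = $704,110
Kestrel County: $704,110 × 0.0061 = $4,295.071
City of Vance City: $704,110 × 0.00284 = $1,999.6724
Cloverhill Township: $704,110 × 0.00492 = $3,464.2212
Total = $4,295.071 + $1,999.6724 + $3,464.2212 = $9,758.9646

$9,758.96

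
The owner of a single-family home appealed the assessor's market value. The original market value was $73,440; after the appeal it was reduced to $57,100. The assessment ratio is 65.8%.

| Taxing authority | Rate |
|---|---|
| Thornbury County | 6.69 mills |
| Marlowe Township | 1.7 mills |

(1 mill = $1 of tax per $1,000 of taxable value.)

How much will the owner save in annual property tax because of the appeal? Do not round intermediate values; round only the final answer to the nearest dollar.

Old assessed value = $73,440 × 0.658 = $48,323.52
New assessed value = $57,100 × 0.658 = $37,571.8
Combined rate = 0.00669 + 0.0017 = 0.00839
Old tax = $48,323.52 × 0.00839 = $405.4343328
New tax = $37,571.8 × 0.00839 = $315.227402
Reduction = $405.4343328 − $315.227402 = $90.2069308

$90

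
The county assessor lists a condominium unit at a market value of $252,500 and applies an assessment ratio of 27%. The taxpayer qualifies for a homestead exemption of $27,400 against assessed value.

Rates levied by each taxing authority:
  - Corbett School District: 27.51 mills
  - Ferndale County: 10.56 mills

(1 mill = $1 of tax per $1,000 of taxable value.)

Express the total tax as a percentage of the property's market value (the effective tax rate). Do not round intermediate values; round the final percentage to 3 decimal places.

0.615%

Assessed value = $252,500 × 0.27 = $68,175
Taxable value = $68,175 − $27,400 = $40,775
Corbett School District: $40,775 × 0.02751 = $1,121.72025
Ferndale County: $40,775 × 0.01056 = $430.584
Total tax = $1,552.30425
Effective rate = $1,552.30425 ÷ $252,500 = 0.615% of market value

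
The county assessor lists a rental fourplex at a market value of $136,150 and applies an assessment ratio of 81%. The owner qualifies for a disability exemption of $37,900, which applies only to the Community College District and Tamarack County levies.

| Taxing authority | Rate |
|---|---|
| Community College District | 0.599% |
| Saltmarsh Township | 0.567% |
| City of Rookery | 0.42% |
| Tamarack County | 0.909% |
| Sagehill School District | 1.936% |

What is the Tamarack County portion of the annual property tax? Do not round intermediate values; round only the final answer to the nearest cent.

Assessed value = $136,150 × 0.81 = $110,281.5
Tamarack County taxable value = $110,281.5 − $37,900 = $72,381.5
Tamarack County levy = $72,381.5 × 0.00909 = $657.947835

$657.95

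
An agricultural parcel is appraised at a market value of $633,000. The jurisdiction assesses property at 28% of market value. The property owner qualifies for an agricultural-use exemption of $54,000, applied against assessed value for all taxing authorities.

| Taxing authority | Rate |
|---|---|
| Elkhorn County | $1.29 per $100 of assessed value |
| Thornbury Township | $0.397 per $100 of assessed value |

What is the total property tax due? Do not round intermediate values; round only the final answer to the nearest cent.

$2,079.06

Assessed value = $633,000 × 0.28 = $177,240
Taxable value = $177,240 − $54,000 = $123,240
Elkhorn County: $123,240 × 0.0129 = $1,589.796
Thornbury Township: $123,240 × 0.00397 = $489.2628
Total = $1,589.796 + $489.2628 = $2,079.0588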